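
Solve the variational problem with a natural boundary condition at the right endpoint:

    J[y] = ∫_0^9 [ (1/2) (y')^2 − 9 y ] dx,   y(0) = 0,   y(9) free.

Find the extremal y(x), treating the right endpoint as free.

The Lagrangian L = (1/2) (y')^2 − 9 y gives
    ∂L/∂y = −9,   ∂L/∂y' = y'.
Euler-Lagrange: d/dx(y') − (−9) = 0, i.e. y'' + 9 = 0, so
    y(x) = −(9/2) x^2 + C1 x + C2.
Fixed left endpoint y(0) = 0 ⇒ C2 = 0.
The right endpoint x = 9 is free, so the natural (transversality) condition is ∂L/∂y' |_{x=9} = 0, i.e. y'(9) = 0.
Compute y'(x) = −9 x + C1, so y'(9) = −81 + C1 = 0 ⇒ C1 = 81.
Therefore the extremal is
    y(x) = −(9/2) x^2 + 81 x.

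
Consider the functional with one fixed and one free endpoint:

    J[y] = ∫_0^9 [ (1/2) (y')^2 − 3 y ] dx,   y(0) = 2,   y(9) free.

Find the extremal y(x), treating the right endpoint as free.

The Lagrangian L = (1/2) (y')^2 − 3 y gives
    ∂L/∂y = −3,   ∂L/∂y' = y'.
Euler-Lagrange: d/dx(y') − (−3) = 0, i.e. y'' + 3 = 0, so
    y(x) = −(3/2) x^2 + C1 x + C2.
Fixed left endpoint y(0) = 2 ⇒ C2 = 2.
The right endpoint x = 9 is free, so the natural (transversality) condition is ∂L/∂y' |_{x=9} = 0, i.e. y'(9) = 0.
Compute y'(x) = −3 x + C1, so y'(9) = −27 + C1 = 0 ⇒ C1 = 27.
Therefore the extremal is
    y(x) = −(3/2) x^2 + 27 x + 2.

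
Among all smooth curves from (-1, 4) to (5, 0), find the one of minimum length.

Arc-length functional: J[y] = ∫ sqrt(1 + (y')^2) dx.
Lagrangian L = sqrt(1 + (y')^2) has no explicit y dependence, so ∂L/∂y = 0 and the Euler-Lagrange equation gives
    d/dx( y' / sqrt(1 + (y')^2) ) = 0  ⇒  y' / sqrt(1 + (y')^2) = const.
Hence y' is constant, so y(x) is affine.
Fitting the endpoints (-1, 4) and (5, 0):
    slope m = (0 − 4) / (5 − (-1)) = -2/3,
    intercept c = 4 − m·(-1) = 10/3.
Extremal: y(x) = (-2/3) x + 10/3.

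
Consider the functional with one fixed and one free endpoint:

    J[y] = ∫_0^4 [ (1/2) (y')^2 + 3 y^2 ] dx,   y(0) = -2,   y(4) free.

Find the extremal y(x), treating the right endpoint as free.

The Lagrangian L = (1/2) (y')^2 + 3 y^2 gives
    ∂L/∂y = 6 y,   ∂L/∂y' = y'.
Euler-Lagrange: y'' − 6 y = 0.
With k = sqrt(6), the general solution is
    y(x) = A cosh(sqrt(6) x) + B sinh(sqrt(6) x).
Fixed left endpoint y(0) = -2 ⇒ A = -2.
The right endpoint x = 4 is free, so the natural (transversality) condition is ∂L/∂y' |_{x=4} = 0, i.e. y'(4) = 0.
Compute y'(x) = A k sinh(k x) + B k cosh(k x), so
    y'(4) = A k sinh(k·4) + B k cosh(k·4) = 0
    ⇒ B = −A tanh(k·4) = 2 tanh(sqrt(6)·4).
Therefore the extremal is
    y(x) = −2 cosh(sqrt(6) x) + 2 tanh(sqrt(6)·4) sinh(sqrt(6) x).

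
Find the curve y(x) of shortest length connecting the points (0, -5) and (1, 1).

Arc-length functional: J[y] = ∫ sqrt(1 + (y')^2) dx.
Lagrangian L = sqrt(1 + (y')^2) has no explicit y dependence, so ∂L/∂y = 0 and the Euler-Lagrange equation gives
    d/dx( y' / sqrt(1 + (y')^2) ) = 0  ⇒  y' / sqrt(1 + (y')^2) = const.
Hence y' is constant, so y(x) is affine.
Fitting the endpoints (0, -5) and (1, 1):
    slope m = (1 − (-5)) / (1 − 0) = 6,
    intercept c = (-5) − m·0 = -5.
Extremal: y(x) = 6 x - 5.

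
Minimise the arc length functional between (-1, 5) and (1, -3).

Arc-length functional: J[y] = ∫ sqrt(1 + (y')^2) dx.
Lagrangian L = sqrt(1 + (y')^2) has no explicit y dependence, so ∂L/∂y = 0 and the Euler-Lagrange equation gives
    d/dx( y' / sqrt(1 + (y')^2) ) = 0  ⇒  y' / sqrt(1 + (y')^2) = const.
Hence y' is constant, so y(x) is affine.
Fitting the endpoints (-1, 5) and (1, -3):
    slope m = ((-3) − 5) / (1 − (-1)) = -4,
    intercept c = 5 − m·(-1) = 1.
Extremal: y(x) = -4 x + 1.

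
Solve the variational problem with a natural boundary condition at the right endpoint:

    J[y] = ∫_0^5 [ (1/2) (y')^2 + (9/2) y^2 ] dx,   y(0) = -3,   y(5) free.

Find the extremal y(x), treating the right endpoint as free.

The Lagrangian L = (1/2) (y')^2 + (9/2) y^2 gives
    ∂L/∂y = 9 y,   ∂L/∂y' = y'.
Euler-Lagrange: y'' − 9 y = 0.
With k = 3, the general solution is
    y(x) = A cosh(3 x) + B sinh(3 x).
Fixed left endpoint y(0) = -3 ⇒ A = -3.
The right endpoint x = 5 is free, so the natural (transversality) condition is ∂L/∂y' |_{x=5} = 0, i.e. y'(5) = 0.
Compute y'(x) = A k sinh(k x) + B k cosh(k x), so
    y'(5) = A k sinh(k·5) + B k cosh(k·5) = 0
    ⇒ B = −A tanh(k·5) = 3 tanh(3·5).
Therefore the extremal is
    y(x) = −3 cosh(3 x) + 3 tanh(3·5) sinh(3 x).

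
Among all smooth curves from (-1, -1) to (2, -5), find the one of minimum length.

Arc-length functional: J[y] = ∫ sqrt(1 + (y')^2) dx.
Lagrangian L = sqrt(1 + (y')^2) has no explicit y dependence, so ∂L/∂y = 0 and the Euler-Lagrange equation gives
    d/dx( y' / sqrt(1 + (y')^2) ) = 0  ⇒  y' / sqrt(1 + (y')^2) = const.
Hence y' is constant, so y(x) is affine.
Fitting the endpoints (-1, -1) and (2, -5):
    slope m = ((-5) − (-1)) / (2 − (-1)) = -4/3,
    intercept c = (-1) − m·(-1) = -7/3.
Extremal: y(x) = (-4/3) x - 7/3.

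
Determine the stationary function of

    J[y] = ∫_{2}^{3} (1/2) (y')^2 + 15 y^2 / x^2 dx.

The Lagrangian is L = (1/2) (y')^2 + 15 y^2 / x^2.
Compute ∂L/∂y = 30y/x^2, ∂L/∂y' = y'.
The Euler-Lagrange equation d/dx(∂L/∂y') − ∂L/∂y = 0 reduces to
    y'' − 30/x^2 · y = 0  (x > 0).
Its general solution is
    y(x) = A x^6 + B x^(-5),
with A, B fixed by the endpoint conditions.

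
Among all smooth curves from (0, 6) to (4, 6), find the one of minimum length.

Arc-length functional: J[y] = ∫ sqrt(1 + (y')^2) dx.
Lagrangian L = sqrt(1 + (y')^2) has no explicit y dependence, so ∂L/∂y = 0 and the Euler-Lagrange equation gives
    d/dx( y' / sqrt(1 + (y')^2) ) = 0  ⇒  y' / sqrt(1 + (y')^2) = const.
Hence y' is constant, so y(x) is affine.
Fitting the endpoints (0, 6) and (4, 6):
    slope m = (6 − 6) / (4 − 0) = 0,
    intercept c = 6 − m·0 = 6.
Extremal: y(x) = 6.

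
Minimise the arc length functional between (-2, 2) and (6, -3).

Arc-length functional: J[y] = ∫ sqrt(1 + (y')^2) dx.
Lagrangian L = sqrt(1 + (y')^2) has no explicit y dependence, so ∂L/∂y = 0 and the Euler-Lagrange equation gives
    d/dx( y' / sqrt(1 + (y')^2) ) = 0  ⇒  y' / sqrt(1 + (y')^2) = const.
Hence y' is constant, so y(x) is affine.
Fitting the endpoints (-2, 2) and (6, -3):
    slope m = ((-3) − 2) / (6 − (-2)) = -5/8,
    intercept c = 2 − m·(-2) = 3/4.
Extremal: y(x) = (-5/8) x + 3/4.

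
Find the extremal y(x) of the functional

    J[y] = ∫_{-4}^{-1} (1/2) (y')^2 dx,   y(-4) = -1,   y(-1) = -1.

The Lagrangian is L = (1/2) (y')^2.
Compute ∂L/∂y = 0, ∂L/∂y' = y'.
The Euler-Lagrange equation d/dx(∂L/∂y') − ∂L/∂y = 0 reduces to
    y'' = 0.
Its general solution is
    y(x) = A x + B,
with A, B fixed by the endpoint conditions.
Applying the endpoint conditions y(-4) = -1 and y(-1) = -1: solve A·-4 + B = -1 and A·-1 + B = -1. Subtracting gives A(-1 − -4) = -1 − -1, so A = 0, and B = -1 − A·-4 = -1. Therefore
    y(x) = -1.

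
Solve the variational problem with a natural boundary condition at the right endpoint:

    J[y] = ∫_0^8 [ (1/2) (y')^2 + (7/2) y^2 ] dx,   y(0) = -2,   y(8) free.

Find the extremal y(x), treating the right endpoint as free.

The Lagrangian L = (1/2) (y')^2 + (7/2) y^2 gives
    ∂L/∂y = 7 y,   ∂L/∂y' = y'.
Euler-Lagrange: y'' − 7 y = 0.
With k = sqrt(7), the general solution is
    y(x) = A cosh(sqrt(7) x) + B sinh(sqrt(7) x).
Fixed left endpoint y(0) = -2 ⇒ A = -2.
The right endpoint x = 8 is free, so the natural (transversality) condition is ∂L/∂y' |_{x=8} = 0, i.e. y'(8) = 0.
Compute y'(x) = A k sinh(k x) + B k cosh(k x), so
    y'(8) = A k sinh(k·8) + B k cosh(k·8) = 0
    ⇒ B = −A tanh(k·8) = 2 tanh(sqrt(7)·8).
Therefore the extremal is
    y(x) = −2 cosh(sqrt(7) x) + 2 tanh(sqrt(7)·8) sinh(sqrt(7) x).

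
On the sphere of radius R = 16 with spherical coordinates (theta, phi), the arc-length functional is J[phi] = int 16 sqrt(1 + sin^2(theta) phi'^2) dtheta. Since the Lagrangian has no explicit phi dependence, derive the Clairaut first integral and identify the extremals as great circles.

On the sphere of radius R = 16 with spherical coordinates (θ, φ), the induced metric is
    ds^2 = 256(dθ^2 + sin^2(θ) dφ^2).
Parameterise by θ; the arc-length functional is
    J[φ] = ∫ 16 sqrt(1 + sin^2(θ) (dφ/dθ)^2) dθ,
so L = 16 sqrt(1 + sin^2(θ) φ'^2). Compute
    ∂L/∂φ = 0  (L has no explicit φ dependence),
    ∂L/∂φ' = 16 sin^2(θ) φ' / sqrt(1 + sin^2(θ) φ'^2).
Since ∂L/∂φ = 0, the Euler-Lagrange equation
    d/dθ(∂L/∂φ') − ∂L/∂φ = 0
reduces to d/dθ(∂L/∂φ') = 0, i.e. the momentum conjugate to φ is conserved:
    16 sin^2(θ) φ' / sqrt(1 + sin^2(θ) φ'^2) = C.
The overall factor of 16 is constant, so dividing through gives Clairaut's relation sin^2(θ) φ' / sqrt(1 + sin^2(θ) φ'^2) = C' (with C' = C/16). Solving for φ' and integrating gives the great-circle family
    cot(θ) = A cos(φ − φ_0),
i.e. the intersection of the sphere with a plane through the origin. The two constants A and φ_0 (equivalently C and one phase) are fixed by the two endpoint conditions.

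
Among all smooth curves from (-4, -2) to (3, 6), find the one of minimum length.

Arc-length functional: J[y] = ∫ sqrt(1 + (y')^2) dx.
Lagrangian L = sqrt(1 + (y')^2) has no explicit y dependence, so ∂L/∂y = 0 and the Euler-Lagrange equation gives
    d/dx( y' / sqrt(1 + (y')^2) ) = 0  ⇒  y' / sqrt(1 + (y')^2) = const.
Hence y' is constant, so y(x) is affine.
Fitting the endpoints (-4, -2) and (3, 6):
    slope m = (6 − (-2)) / (3 − (-4)) = 8/7,
    intercept c = (-2) − m·(-4) = 18/7.
Extremal: y(x) = (8/7) x + 18/7.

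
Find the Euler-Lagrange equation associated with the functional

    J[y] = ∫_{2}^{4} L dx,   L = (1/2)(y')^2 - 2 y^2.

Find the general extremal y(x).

The Lagrangian is L = (1/2)(y')^2 - 2 y^2.
∂L/∂y = -4y.
∂L/∂y' = y'.
The Euler-Lagrange equation d/dx(∂L/∂y') − ∂L/∂y = 0 becomes:
    y'' + 4 y = 0
General solution: y(x) = A sin(2x) + B cos(2x), where A and B are arbitrary constants fixed by the endpoint conditions.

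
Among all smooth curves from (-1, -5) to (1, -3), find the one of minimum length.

Arc-length functional: J[y] = ∫ sqrt(1 + (y')^2) dx.
Lagrangian L = sqrt(1 + (y')^2) has no explicit y dependence, so ∂L/∂y = 0 and the Euler-Lagrange equation gives
    d/dx( y' / sqrt(1 + (y')^2) ) = 0  ⇒  y' / sqrt(1 + (y')^2) = const.
Hence y' is constant, so y(x) is affine.
Fitting the endpoints (-1, -5) and (1, -3):
    slope m = ((-3) − (-5)) / (1 − (-1)) = 1,
    intercept c = (-5) − m·(-1) = -4.
Extremal: y(x) = x - 4.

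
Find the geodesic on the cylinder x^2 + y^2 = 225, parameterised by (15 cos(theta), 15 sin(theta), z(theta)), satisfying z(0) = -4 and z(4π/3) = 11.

Parameterise the cylinder of radius R = 15 as
    r(θ) = (15 cos θ, 15 sin θ, z(θ)).
The arc-length element is
    ds = sqrt(225 + (dz/dθ)^2) dθ,
so the Lagrangian is L = sqrt(225 + z'^2).
L depends on z' only, not on z or θ, so ∂L/∂z = 0 and
    ∂L/∂z' = z' / sqrt(225 + z'^2).
The Euler-Lagrange equation gives
    d/dθ( z' / sqrt(225 + z'^2) ) = 0,
so z' is constant. Integrating once:
    z(θ) = a θ + b,
a helix on the cylinder (a straight line when the cylinder is unrolled). The constants a, b are determined by the endpoint conditions.
With endpoint conditions z(0) = -4 and z(4π/3) = 11: from z(0) = b we get b = -4, and a·4π/3 + -4 = 11 gives a = 45/(4π), so
    z(θ) = (45/(4π)) θ − 4.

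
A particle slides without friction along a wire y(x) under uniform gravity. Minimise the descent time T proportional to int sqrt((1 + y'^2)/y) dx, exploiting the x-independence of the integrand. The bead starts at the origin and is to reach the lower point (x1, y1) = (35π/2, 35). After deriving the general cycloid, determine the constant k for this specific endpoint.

The Lagrangian L = sqrt((1 + y'^2) / y) has no explicit x dependence, so the Beltrami identity applies:
    L − y' ∂L/∂y' = C.
Compute ∂L/∂y' = y' / sqrt(y (1 + y'^2)).
Substitute:
    sqrt((1 + y'^2)/y) − y'·y' / sqrt(y (1 + y'^2))
    = (1 + y'^2) / sqrt(y (1 + y'^2)) − y'^2 / sqrt(y (1 + y'^2))
    = 1 / sqrt(y (1 + y'^2)) = C.
Squaring and rearranging gives the first integral
    y (1 + y'^2) = 1/C^2 =: k   (constant).
Solving this first-order ODE by the substitution
    y = (k/2)(1 − cos θ)
yields the cycloid parameterisation
    x(θ) = (k/2)(θ − sin θ),   y(θ) = (k/2)(1 − cos θ).
The constant k is fixed by the endpoint condition.
Now fit the given lower endpoint (x1, y1) = (35π/2, 35). At the bottom of the first arch (θ = π), the parametric equations give
    y(π) = (k/2)(1 − cos π) = k,
    x(π) = (k/2)(π − sin π) = kπ/2.
Matching y(π) = 35 gives k = 35, consistent with x(π) = 35π/2. Therefore the specific cycloid is
    x(θ) = (35/2)(θ − sin θ),   y(θ) = (35/2)(1 − cos θ).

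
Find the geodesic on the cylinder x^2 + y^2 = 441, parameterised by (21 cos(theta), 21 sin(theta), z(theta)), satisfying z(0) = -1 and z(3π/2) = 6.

Parameterise the cylinder of radius R = 21 as
    r(θ) = (21 cos θ, 21 sin θ, z(θ)).
The arc-length element is
    ds = sqrt(441 + (dz/dθ)^2) dθ,
so the Lagrangian is L = sqrt(441 + z'^2).
L depends on z' only, not on z or θ, so ∂L/∂z = 0 and
    ∂L/∂z' = z' / sqrt(441 + z'^2).
The Euler-Lagrange equation gives
    d/dθ( z' / sqrt(441 + z'^2) ) = 0,
so z' is constant. Integrating once:
    z(θ) = a θ + b,
a helix on the cylinder (a straight line when the cylinder is unrolled). The constants a, b are determined by the endpoint conditions.
With endpoint conditions z(0) = -1 and z(3π/2) = 6: from z(0) = b we get b = -1, and a·3π/2 + -1 = 6 gives a = 14/(3π), so
    z(θ) = (14/(3π)) θ − 1.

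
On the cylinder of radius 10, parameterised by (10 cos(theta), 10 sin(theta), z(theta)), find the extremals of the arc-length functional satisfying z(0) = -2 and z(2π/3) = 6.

Parameterise the cylinder of radius R = 10 as
    r(θ) = (10 cos θ, 10 sin θ, z(θ)).
The arc-length element is
    ds = sqrt(100 + (dz/dθ)^2) dθ,
so the Lagrangian is L = sqrt(100 + z'^2).
L depends on z' only, not on z or θ, so ∂L/∂z = 0 and
    ∂L/∂z' = z' / sqrt(100 + z'^2).
The Euler-Lagrange equation gives
    d/dθ( z' / sqrt(100 + z'^2) ) = 0,
so z' is constant. Integrating once:
    z(θ) = a θ + b,
a helix on the cylinder (a straight line when the cylinder is unrolled). The constants a, b are determined by the endpoint conditions.
With endpoint conditions z(0) = -2 and z(2π/3) = 6: from z(0) = b we get b = -2, and a·2π/3 + -2 = 6 gives a = 12/π, so
    z(θ) = (12/π) θ − 2.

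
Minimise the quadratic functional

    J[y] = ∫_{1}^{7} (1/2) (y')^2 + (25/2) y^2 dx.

The Lagrangian is L = (1/2) (y')^2 + (25/2) y^2.
Compute ∂L/∂y = 25y, ∂L/∂y' = y'.
The Euler-Lagrange equation d/dx(∂L/∂y') − ∂L/∂y = 0 reduces to
    y'' − 25 y = 0.
Its general solution is
    y(x) = A e^(5x) + B e^(−5x),
with A, B fixed by the endpoint conditions.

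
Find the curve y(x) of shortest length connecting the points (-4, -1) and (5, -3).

Arc-length functional: J[y] = ∫ sqrt(1 + (y')^2) dx.
Lagrangian L = sqrt(1 + (y')^2) has no explicit y dependence, so ∂L/∂y = 0 and the Euler-Lagrange equation gives
    d/dx( y' / sqrt(1 + (y')^2) ) = 0  ⇒  y' / sqrt(1 + (y')^2) = const.
Hence y' is constant, so y(x) is affine.
Fitting the endpoints (-4, -1) and (5, -3):
    slope m = ((-3) − (-1)) / (5 − (-4)) = -2/9,
    intercept c = (-1) − m·(-4) = -17/9.
Extremal: y(x) = (-2/9) x - 17/9.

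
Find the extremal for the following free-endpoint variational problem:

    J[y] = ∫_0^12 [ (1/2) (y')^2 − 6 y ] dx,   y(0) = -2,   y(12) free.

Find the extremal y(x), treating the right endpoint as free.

The Lagrangian L = (1/2) (y')^2 − 6 y gives
    ∂L/∂y = −6,   ∂L/∂y' = y'.
Euler-Lagrange: d/dx(y') − (−6) = 0, i.e. y'' + 6 = 0, so
    y(x) = −(6/2) x^2 + C1 x + C2.
Fixed left endpoint y(0) = -2 ⇒ C2 = -2.
The right endpoint x = 12 is free, so the natural (transversality) condition is ∂L/∂y' |_{x=12} = 0, i.e. y'(12) = 0.
Compute y'(x) = −6 x + C1, so y'(12) = −72 + C1 = 0 ⇒ C1 = 72.
Therefore the extremal is
    y(x) = −3 x^2 + 72 x − 2.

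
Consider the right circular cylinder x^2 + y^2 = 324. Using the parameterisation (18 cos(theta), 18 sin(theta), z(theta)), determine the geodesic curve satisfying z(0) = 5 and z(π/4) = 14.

Parameterise the cylinder of radius R = 18 as
    r(θ) = (18 cos θ, 18 sin θ, z(θ)).
The arc-length element is
    ds = sqrt(324 + (dz/dθ)^2) dθ,
so the Lagrangian is L = sqrt(324 + z'^2).
L depends on z' only, not on z or θ, so ∂L/∂z = 0 and
    ∂L/∂z' = z' / sqrt(324 + z'^2).
The Euler-Lagrange equation gives
    d/dθ( z' / sqrt(324 + z'^2) ) = 0,
so z' is constant. Integrating once:
    z(θ) = a θ + b,
a helix on the cylinder (a straight line when the cylinder is unrolled). The constants a, b are determined by the endpoint conditions.
With endpoint conditions z(0) = 5 and z(π/4) = 14: from z(0) = b we get b = 5, and a·π/4 + 5 = 14 gives a = 36/π, so
    z(θ) = (36/π) θ + 5.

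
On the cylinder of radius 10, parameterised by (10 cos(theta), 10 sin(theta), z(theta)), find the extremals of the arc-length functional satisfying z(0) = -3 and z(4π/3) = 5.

Parameterise the cylinder of radius R = 10 as
    r(θ) = (10 cos θ, 10 sin θ, z(θ)).
The arc-length element is
    ds = sqrt(100 + (dz/dθ)^2) dθ,
so the Lagrangian is L = sqrt(100 + z'^2).
L depends on z' only, not on z or θ, so ∂L/∂z = 0 and
    ∂L/∂z' = z' / sqrt(100 + z'^2).
The Euler-Lagrange equation gives
    d/dθ( z' / sqrt(100 + z'^2) ) = 0,
so z' is constant. Integrating once:
    z(θ) = a θ + b,
a helix on the cylinder (a straight line when the cylinder is unrolled). The constants a, b are determined by the endpoint conditions.
With endpoint conditions z(0) = -3 and z(4π/3) = 5: from z(0) = b we get b = -3, and a·4π/3 + -3 = 5 gives a = 6/π, so
    z(θ) = (6/π) θ − 3.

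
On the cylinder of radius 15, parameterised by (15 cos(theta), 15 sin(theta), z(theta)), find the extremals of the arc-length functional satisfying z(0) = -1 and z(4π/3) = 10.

Parameterise the cylinder of radius R = 15 as
    r(θ) = (15 cos θ, 15 sin θ, z(θ)).
The arc-length element is
    ds = sqrt(225 + (dz/dθ)^2) dθ,
so the Lagrangian is L = sqrt(225 + z'^2).
L depends on z' only, not on z or θ, so ∂L/∂z = 0 and
    ∂L/∂z' = z' / sqrt(225 + z'^2).
The Euler-Lagrange equation gives
    d/dθ( z' / sqrt(225 + z'^2) ) = 0,
so z' is constant. Integrating once:
    z(θ) = a θ + b,
a helix on the cylinder (a straight line when the cylinder is unrolled). The constants a, b are determined by the endpoint conditions.
With endpoint conditions z(0) = -1 and z(4π/3) = 10: from z(0) = b we get b = -1, and a·4π/3 + -1 = 10 gives a = 33/(4π), so
    z(θ) = (33/(4π)) θ − 1.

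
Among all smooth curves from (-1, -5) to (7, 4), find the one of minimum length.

Arc-length functional: J[y] = ∫ sqrt(1 + (y')^2) dx.
Lagrangian L = sqrt(1 + (y')^2) has no explicit y dependence, so ∂L/∂y = 0 and the Euler-Lagrange equation gives
    d/dx( y' / sqrt(1 + (y')^2) ) = 0  ⇒  y' / sqrt(1 + (y')^2) = const.
Hence y' is constant, so y(x) is affine.
Fitting the endpoints (-1, -5) and (7, 4):
    slope m = (4 − (-5)) / (7 − (-1)) = 9/8,
    intercept c = (-5) − m·(-1) = -31/8.
Extremal: y(x) = (9/8) x - 31/8.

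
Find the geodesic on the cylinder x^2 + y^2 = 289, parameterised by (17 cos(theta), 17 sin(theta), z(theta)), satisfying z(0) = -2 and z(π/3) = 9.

Parameterise the cylinder of radius R = 17 as
    r(θ) = (17 cos θ, 17 sin θ, z(θ)).
The arc-length element is
    ds = sqrt(289 + (dz/dθ)^2) dθ,
so the Lagrangian is L = sqrt(289 + z'^2).
L depends on z' only, not on z or θ, so ∂L/∂z = 0 and
    ∂L/∂z' = z' / sqrt(289 + z'^2).
The Euler-Lagrange equation gives
    d/dθ( z' / sqrt(289 + z'^2) ) = 0,
so z' is constant. Integrating once:
    z(θ) = a θ + b,
a helix on the cylinder (a straight line when the cylinder is unrolled). The constants a, b are determined by the endpoint conditions.
With endpoint conditions z(0) = -2 and z(π/3) = 9: from z(0) = b we get b = -2, and a·π/3 + -2 = 9 gives a = 33/π, so
    z(θ) = (33/π) θ − 2.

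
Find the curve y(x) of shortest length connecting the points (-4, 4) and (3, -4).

Arc-length functional: J[y] = ∫ sqrt(1 + (y')^2) dx.
Lagrangian L = sqrt(1 + (y')^2) has no explicit y dependence, so ∂L/∂y = 0 and the Euler-Lagrange equation gives
    d/dx( y' / sqrt(1 + (y')^2) ) = 0  ⇒  y' / sqrt(1 + (y')^2) = const.
Hence y' is constant, so y(x) is affine.
Fitting the endpoints (-4, 4) and (3, -4):
    slope m = ((-4) − 4) / (3 − (-4)) = -8/7,
    intercept c = 4 − m·(-4) = -4/7.
Extremal: y(x) = (-8/7) x - 4/7.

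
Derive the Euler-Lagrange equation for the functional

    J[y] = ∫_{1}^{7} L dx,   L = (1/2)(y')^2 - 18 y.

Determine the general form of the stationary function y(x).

The Lagrangian is L = (1/2)(y')^2 - 18 y.
∂L/∂y = -18.
∂L/∂y' = y'.
The Euler-Lagrange equation d/dx(∂L/∂y') − ∂L/∂y = 0 becomes:
    y'' + 18 = 0
General solution: y(x) = -9 x^2 + A x + B, where A and B are arbitrary constants fixed by the endpoint conditions.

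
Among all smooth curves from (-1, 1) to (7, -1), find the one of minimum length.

Arc-length functional: J[y] = ∫ sqrt(1 + (y')^2) dx.
Lagrangian L = sqrt(1 + (y')^2) has no explicit y dependence, so ∂L/∂y = 0 and the Euler-Lagrange equation gives
    d/dx( y' / sqrt(1 + (y')^2) ) = 0  ⇒  y' / sqrt(1 + (y')^2) = const.
Hence y' is constant, so y(x) is affine.
Fitting the endpoints (-1, 1) and (7, -1):
    slope m = ((-1) − 1) / (7 − (-1)) = -1/4,
    intercept c = 1 − m·(-1) = 3/4.
Extremal: y(x) = (-1/4) x + 3/4.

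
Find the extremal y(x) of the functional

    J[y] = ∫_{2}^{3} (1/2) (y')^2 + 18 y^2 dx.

The Lagrangian is L = (1/2) (y')^2 + 18 y^2.
Compute ∂L/∂y = 36y, ∂L/∂y' = y'.
The Euler-Lagrange equation d/dx(∂L/∂y') − ∂L/∂y = 0 reduces to
    y'' − 36 y = 0.
Its general solution is
    y(x) = A e^(6x) + B e^(−6x),
with A, B fixed by the endpoint conditions.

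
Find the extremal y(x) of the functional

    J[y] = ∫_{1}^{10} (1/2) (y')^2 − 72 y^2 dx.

The Lagrangian is L = (1/2) (y')^2 − 72 y^2.
Compute ∂L/∂y = -144y, ∂L/∂y' = y'.
The Euler-Lagrange equation d/dx(∂L/∂y') − ∂L/∂y = 0 reduces to
    y'' + 144 y = 0.
Its general solution is
    y(x) = A sin(12x) + B cos(12x),
with A, B fixed by the endpoint conditions.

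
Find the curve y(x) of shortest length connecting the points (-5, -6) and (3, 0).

Arc-length functional: J[y] = ∫ sqrt(1 + (y')^2) dx.
Lagrangian L = sqrt(1 + (y')^2) has no explicit y dependence, so ∂L/∂y = 0 and the Euler-Lagrange equation gives
    d/dx( y' / sqrt(1 + (y')^2) ) = 0  ⇒  y' / sqrt(1 + (y')^2) = const.
Hence y' is constant, so y(x) is affine.
Fitting the endpoints (-5, -6) and (3, 0):
    slope m = (0 − (-6)) / (3 − (-5)) = 3/4,
    intercept c = (-6) − m·(-5) = -9/4.
Extremal: y(x) = (3/4) x - 9/4.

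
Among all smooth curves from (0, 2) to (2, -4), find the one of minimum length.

Arc-length functional: J[y] = ∫ sqrt(1 + (y')^2) dx.
Lagrangian L = sqrt(1 + (y')^2) has no explicit y dependence, so ∂L/∂y = 0 and the Euler-Lagrange equation gives
    d/dx( y' / sqrt(1 + (y')^2) ) = 0  ⇒  y' / sqrt(1 + (y')^2) = const.
Hence y' is constant, so y(x) is affine.
Fitting the endpoints (0, 2) and (2, -4):
    slope m = ((-4) − 2) / (2 − 0) = -3,
    intercept c = 2 − m·0 = 2.
Extremal: y(x) = -3 x + 2.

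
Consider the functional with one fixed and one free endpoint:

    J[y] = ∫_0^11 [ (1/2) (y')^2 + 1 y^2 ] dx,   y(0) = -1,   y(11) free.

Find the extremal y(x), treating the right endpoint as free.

The Lagrangian L = (1/2) (y')^2 + 1 y^2 gives
    ∂L/∂y = 2 y,   ∂L/∂y' = y'.
Euler-Lagrange: y'' − 2 y = 0.
With k = sqrt(2), the general solution is
    y(x) = A cosh(sqrt(2) x) + B sinh(sqrt(2) x).
Fixed left endpoint y(0) = -1 ⇒ A = -1.
The right endpoint x = 11 is free, so the natural (transversality) condition is ∂L/∂y' |_{x=11} = 0, i.e. y'(11) = 0.
Compute y'(x) = A k sinh(k x) + B k cosh(k x), so
    y'(11) = A k sinh(k·11) + B k cosh(k·11) = 0
    ⇒ B = −A tanh(k·11) = tanh(sqrt(2)·11).
Therefore the extremal is
    y(x) = −cosh(sqrt(2) x) + tanh(sqrt(2)·11) sinh(sqrt(2) x).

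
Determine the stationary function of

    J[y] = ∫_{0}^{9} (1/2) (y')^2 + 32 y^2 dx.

The Lagrangian is L = (1/2) (y')^2 + 32 y^2.
Compute ∂L/∂y = 64y, ∂L/∂y' = y'.
The Euler-Lagrange equation d/dx(∂L/∂y') − ∂L/∂y = 0 reduces to
    y'' − 64 y = 0.
Its general solution is
    y(x) = A e^(8x) + B e^(−8x),
with A, B fixed by the endpoint conditions.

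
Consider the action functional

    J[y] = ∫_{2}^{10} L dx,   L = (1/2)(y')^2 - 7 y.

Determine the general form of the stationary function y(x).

The Lagrangian is L = (1/2)(y')^2 - 7 y.
∂L/∂y = -7.
∂L/∂y' = y'.
The Euler-Lagrange equation d/dx(∂L/∂y') − ∂L/∂y = 0 becomes:
    y'' + 7 = 0
General solution: y(x) = -(7/2) x^2 + A x + B, where A and B are arbitrary constants fixed by the endpoint conditions.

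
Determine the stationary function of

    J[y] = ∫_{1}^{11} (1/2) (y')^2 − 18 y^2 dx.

The Lagrangian is L = (1/2) (y')^2 − 18 y^2.
Compute ∂L/∂y = -36y, ∂L/∂y' = y'.
The Euler-Lagrange equation d/dx(∂L/∂y') − ∂L/∂y = 0 reduces to
    y'' + 36 y = 0.
Its general solution is
    y(x) = A sin(6x) + B cos(6x),
with A, B fixed by the endpoint conditions.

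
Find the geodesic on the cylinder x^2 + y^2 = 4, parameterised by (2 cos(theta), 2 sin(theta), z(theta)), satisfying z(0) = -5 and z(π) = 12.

Parameterise the cylinder of radius R = 2 as
    r(θ) = (2 cos θ, 2 sin θ, z(θ)).
The arc-length element is
    ds = sqrt(4 + (dz/dθ)^2) dθ,
so the Lagrangian is L = sqrt(4 + z'^2).
L depends on z' only, not on z or θ, so ∂L/∂z = 0 and
    ∂L/∂z' = z' / sqrt(4 + z'^2).
The Euler-Lagrange equation gives
    d/dθ( z' / sqrt(4 + z'^2) ) = 0,
so z' is constant. Integrating once:
    z(θ) = a θ + b,
a helix on the cylinder (a straight line when the cylinder is unrolled). The constants a, b are determined by the endpoint conditions.
With endpoint conditions z(0) = -5 and z(π) = 12: from z(0) = b we get b = -5, and a·π + -5 = 12 gives a = 17/π, so
    z(θ) = (17/π) θ − 5.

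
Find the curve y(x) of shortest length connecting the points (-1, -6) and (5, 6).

Arc-length functional: J[y] = ∫ sqrt(1 + (y')^2) dx.
Lagrangian L = sqrt(1 + (y')^2) has no explicit y dependence, so ∂L/∂y = 0 and the Euler-Lagrange equation gives
    d/dx( y' / sqrt(1 + (y')^2) ) = 0  ⇒  y' / sqrt(1 + (y')^2) = const.
Hence y' is constant, so y(x) is affine.
Fitting the endpoints (-1, -6) and (5, 6):
    slope m = (6 − (-6)) / (5 − (-1)) = 2,
    intercept c = (-6) − m·(-1) = -4.
Extremal: y(x) = 2 x - 4.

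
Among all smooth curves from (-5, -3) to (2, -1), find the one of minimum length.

Arc-length functional: J[y] = ∫ sqrt(1 + (y')^2) dx.
Lagrangian L = sqrt(1 + (y')^2) has no explicit y dependence, so ∂L/∂y = 0 and the Euler-Lagrange equation gives
    d/dx( y' / sqrt(1 + (y')^2) ) = 0  ⇒  y' / sqrt(1 + (y')^2) = const.
Hence y' is constant, so y(x) is affine.
Fitting the endpoints (-5, -3) and (2, -1):
    slope m = ((-1) − (-3)) / (2 − (-5)) = 2/7,
    intercept c = (-3) − m·(-5) = -11/7.
Extremal: y(x) = (2/7) x - 11/7.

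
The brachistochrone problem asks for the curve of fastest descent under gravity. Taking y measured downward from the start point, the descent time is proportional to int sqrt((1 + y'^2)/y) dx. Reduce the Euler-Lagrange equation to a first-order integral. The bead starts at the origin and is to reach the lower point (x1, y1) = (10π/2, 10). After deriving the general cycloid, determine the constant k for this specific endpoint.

The Lagrangian L = sqrt((1 + y'^2) / y) has no explicit x dependence, so the Beltrami identity applies:
    L − y' ∂L/∂y' = C.
Compute ∂L/∂y' = y' / sqrt(y (1 + y'^2)).
Substitute:
    sqrt((1 + y'^2)/y) − y'·y' / sqrt(y (1 + y'^2))
    = (1 + y'^2) / sqrt(y (1 + y'^2)) − y'^2 / sqrt(y (1 + y'^2))
    = 1 / sqrt(y (1 + y'^2)) = C.
Squaring and rearranging gives the first integral
    y (1 + y'^2) = 1/C^2 =: k   (constant).
Solving this first-order ODE by the substitution
    y = (k/2)(1 − cos θ)
yields the cycloid parameterisation
    x(θ) = (k/2)(θ − sin θ),   y(θ) = (k/2)(1 − cos θ).
The constant k is fixed by the endpoint condition.
Now fit the given lower endpoint (x1, y1) = (10π/2, 10). At the bottom of the first arch (θ = π), the parametric equations give
    y(π) = (k/2)(1 − cos π) = k,
    x(π) = (k/2)(π − sin π) = kπ/2.
Matching y(π) = 10 gives k = 10, consistent with x(π) = 10π/2. Therefore the specific cycloid is
    x(θ) = (10/2)(θ − sin θ),   y(θ) = (10/2)(1 − cos θ).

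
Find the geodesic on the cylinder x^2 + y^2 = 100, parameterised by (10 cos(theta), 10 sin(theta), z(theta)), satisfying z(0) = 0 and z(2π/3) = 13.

Parameterise the cylinder of radius R = 10 as
    r(θ) = (10 cos θ, 10 sin θ, z(θ)).
The arc-length element is
    ds = sqrt(100 + (dz/dθ)^2) dθ,
so the Lagrangian is L = sqrt(100 + z'^2).
L depends on z' only, not on z or θ, so ∂L/∂z = 0 and
    ∂L/∂z' = z' / sqrt(100 + z'^2).
The Euler-Lagrange equation gives
    d/dθ( z' / sqrt(100 + z'^2) ) = 0,
so z' is constant. Integrating once:
    z(θ) = a θ + b,
a helix on the cylinder (a straight line when the cylinder is unrolled). The constants a, b are determined by the endpoint conditions.
With endpoint conditions z(0) = 0 and z(2π/3) = 13: from z(0) = b we get b = 0, and a·2π/3 + 0 = 13 gives a = 39/(2π), so
    z(θ) = (39/(2π)) θ.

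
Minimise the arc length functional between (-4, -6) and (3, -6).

Arc-length functional: J[y] = ∫ sqrt(1 + (y')^2) dx.
Lagrangian L = sqrt(1 + (y')^2) has no explicit y dependence, so ∂L/∂y = 0 and the Euler-Lagrange equation gives
    d/dx( y' / sqrt(1 + (y')^2) ) = 0  ⇒  y' / sqrt(1 + (y')^2) = const.
Hence y' is constant, so y(x) is affine.
Fitting the endpoints (-4, -6) and (3, -6):
    slope m = ((-6) − (-6)) / (3 − (-4)) = 0,
    intercept c = (-6) − m·(-4) = -6.
Extremal: y(x) = -6.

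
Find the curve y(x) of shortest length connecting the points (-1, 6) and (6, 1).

Arc-length functional: J[y] = ∫ sqrt(1 + (y')^2) dx.
Lagrangian L = sqrt(1 + (y')^2) has no explicit y dependence, so ∂L/∂y = 0 and the Euler-Lagrange equation gives
    d/dx( y' / sqrt(1 + (y')^2) ) = 0  ⇒  y' / sqrt(1 + (y')^2) = const.
Hence y' is constant, so y(x) is affine.
Fitting the endpoints (-1, 6) and (6, 1):
    slope m = (1 − 6) / (6 − (-1)) = -5/7,
    intercept c = 6 − m·(-1) = 37/7.
Extremal: y(x) = (-5/7) x + 37/7.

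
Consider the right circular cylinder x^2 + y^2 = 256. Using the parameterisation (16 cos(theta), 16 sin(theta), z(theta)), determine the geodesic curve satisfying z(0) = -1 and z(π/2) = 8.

Parameterise the cylinder of radius R = 16 as
    r(θ) = (16 cos θ, 16 sin θ, z(θ)).
The arc-length element is
    ds = sqrt(256 + (dz/dθ)^2) dθ,
so the Lagrangian is L = sqrt(256 + z'^2).
L depends on z' only, not on z or θ, so ∂L/∂z = 0 and
    ∂L/∂z' = z' / sqrt(256 + z'^2).
The Euler-Lagrange equation gives
    d/dθ( z' / sqrt(256 + z'^2) ) = 0,
so z' is constant. Integrating once:
    z(θ) = a θ + b,
a helix on the cylinder (a straight line when the cylinder is unrolled). The constants a, b are determined by the endpoint conditions.
With endpoint conditions z(0) = -1 and z(π/2) = 8: from z(0) = b we get b = -1, and a·π/2 + -1 = 8 gives a = 18/π, so
    z(θ) = (18/π) θ − 1.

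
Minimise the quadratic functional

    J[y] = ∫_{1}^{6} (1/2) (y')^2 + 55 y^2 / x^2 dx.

The Lagrangian is L = (1/2) (y')^2 + 55 y^2 / x^2.
Compute ∂L/∂y = 110y/x^2, ∂L/∂y' = y'.
The Euler-Lagrange equation d/dx(∂L/∂y') − ∂L/∂y = 0 reduces to
    y'' − 110/x^2 · y = 0  (x > 0).
Its general solution is
    y(x) = A x^11 + B x^(-10),
with A, B fixed by the endpoint conditions.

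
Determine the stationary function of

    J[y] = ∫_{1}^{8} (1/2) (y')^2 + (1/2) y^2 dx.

The Lagrangian is L = (1/2) (y')^2 + (1/2) y^2.
Compute ∂L/∂y = y, ∂L/∂y' = y'.
The Euler-Lagrange equation d/dx(∂L/∂y') − ∂L/∂y = 0 reduces to
    y'' − y = 0.
Its general solution is
    y(x) = A e^x + B e^(−x),
with A, B fixed by the endpoint conditions.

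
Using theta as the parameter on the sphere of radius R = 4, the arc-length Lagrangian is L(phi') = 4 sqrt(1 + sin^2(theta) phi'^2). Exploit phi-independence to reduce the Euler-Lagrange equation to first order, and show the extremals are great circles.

On the sphere of radius R = 4 with spherical coordinates (θ, φ), the induced metric is
    ds^2 = 16(dθ^2 + sin^2(θ) dφ^2).
Parameterise by θ; the arc-length functional is
    J[φ] = ∫ 4 sqrt(1 + sin^2(θ) (dφ/dθ)^2) dθ,
so L = 4 sqrt(1 + sin^2(θ) φ'^2). Compute
    ∂L/∂φ = 0  (L has no explicit φ dependence),
    ∂L/∂φ' = 4 sin^2(θ) φ' / sqrt(1 + sin^2(θ) φ'^2).
Since ∂L/∂φ = 0, the Euler-Lagrange equation
    d/dθ(∂L/∂φ') − ∂L/∂φ = 0
reduces to d/dθ(∂L/∂φ') = 0, i.e. the momentum conjugate to φ is conserved:
    4 sin^2(θ) φ' / sqrt(1 + sin^2(θ) φ'^2) = C.
The overall factor of 4 is constant, so dividing through gives Clairaut's relation sin^2(θ) φ' / sqrt(1 + sin^2(θ) φ'^2) = C' (with C' = C/4). Solving for φ' and integrating gives the great-circle family
    cot(θ) = A cos(φ − φ_0),
i.e. the intersection of the sphere with a plane through the origin. The two constants A and φ_0 (equivalently C and one phase) are fixed by the two endpoint conditions.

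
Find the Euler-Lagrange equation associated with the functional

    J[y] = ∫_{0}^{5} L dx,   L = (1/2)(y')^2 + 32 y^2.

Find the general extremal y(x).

The Lagrangian is L = (1/2)(y')^2 + 32 y^2.
∂L/∂y = 64y.
∂L/∂y' = y'.
The Euler-Lagrange equation d/dx(∂L/∂y') − ∂L/∂y = 0 becomes:
    y'' - 64 y = 0
General solution: y(x) = A e^(8x) + B e^(-8x), where A and B are arbitrary constants fixed by the endpoint conditions.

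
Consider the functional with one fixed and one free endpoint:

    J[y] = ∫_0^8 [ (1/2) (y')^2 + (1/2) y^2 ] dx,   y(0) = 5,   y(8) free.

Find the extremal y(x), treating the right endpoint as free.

The Lagrangian L = (1/2) (y')^2 + (1/2) y^2 gives
    ∂L/∂y = 1 y,   ∂L/∂y' = y'.
Euler-Lagrange: y'' − y = 0.
With k = 1, the general solution is
    y(x) = A cosh(x) + B sinh(x).
Fixed left endpoint y(0) = 5 ⇒ A = 5.
The right endpoint x = 8 is free, so the natural (transversality) condition is ∂L/∂y' |_{x=8} = 0, i.e. y'(8) = 0.
Compute y'(x) = A k sinh(k x) + B k cosh(k x), so
    y'(8) = A k sinh(k·8) + B k cosh(k·8) = 0
    ⇒ B = −A tanh(k·8) = − 5 tanh(1·8).
Therefore the extremal is
    y(x) = 5 cosh(1 x) − 5 tanh(1·8) sinh(1 x).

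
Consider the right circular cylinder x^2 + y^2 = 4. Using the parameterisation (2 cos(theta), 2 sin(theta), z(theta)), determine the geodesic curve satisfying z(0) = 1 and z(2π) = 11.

Parameterise the cylinder of radius R = 2 as
    r(θ) = (2 cos θ, 2 sin θ, z(θ)).
The arc-length element is
    ds = sqrt(4 + (dz/dθ)^2) dθ,
so the Lagrangian is L = sqrt(4 + z'^2).
L depends on z' only, not on z or θ, so ∂L/∂z = 0 and
    ∂L/∂z' = z' / sqrt(4 + z'^2).
The Euler-Lagrange equation gives
    d/dθ( z' / sqrt(4 + z'^2) ) = 0,
so z' is constant. Integrating once:
    z(θ) = a θ + b,
a helix on the cylinder (a straight line when the cylinder is unrolled). The constants a, b are determined by the endpoint conditions.
With endpoint conditions z(0) = 1 and z(2π) = 11: from z(0) = b we get b = 1, and a·2π + 1 = 11 gives a = 5/π, so
    z(θ) = (5/π) θ + 1.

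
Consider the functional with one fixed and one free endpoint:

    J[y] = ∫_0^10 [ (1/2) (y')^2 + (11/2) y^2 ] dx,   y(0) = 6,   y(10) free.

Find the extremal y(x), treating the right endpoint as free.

The Lagrangian L = (1/2) (y')^2 + (11/2) y^2 gives
    ∂L/∂y = 11 y,   ∂L/∂y' = y'.
Euler-Lagrange: y'' − 11 y = 0.
With k = sqrt(11), the general solution is
    y(x) = A cosh(sqrt(11) x) + B sinh(sqrt(11) x).
Fixed left endpoint y(0) = 6 ⇒ A = 6.
The right endpoint x = 10 is free, so the natural (transversality) condition is ∂L/∂y' |_{x=10} = 0, i.e. y'(10) = 0.
Compute y'(x) = A k sinh(k x) + B k cosh(k x), so
    y'(10) = A k sinh(k·10) + B k cosh(k·10) = 0
    ⇒ B = −A tanh(k·10) = − 6 tanh(sqrt(11)·10).
Therefore the extremal is
    y(x) = 6 cosh(sqrt(11) x) − 6 tanh(sqrt(11)·10) sinh(sqrt(11) x).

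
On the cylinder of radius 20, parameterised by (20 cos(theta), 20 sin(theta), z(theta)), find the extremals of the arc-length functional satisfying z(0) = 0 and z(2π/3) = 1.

Parameterise the cylinder of radius R = 20 as
    r(θ) = (20 cos θ, 20 sin θ, z(θ)).
The arc-length element is
    ds = sqrt(400 + (dz/dθ)^2) dθ,
so the Lagrangian is L = sqrt(400 + z'^2).
L depends on z' only, not on z or θ, so ∂L/∂z = 0 and
    ∂L/∂z' = z' / sqrt(400 + z'^2).
The Euler-Lagrange equation gives
    d/dθ( z' / sqrt(400 + z'^2) ) = 0,
so z' is constant. Integrating once:
    z(θ) = a θ + b,
a helix on the cylinder (a straight line when the cylinder is unrolled). The constants a, b are determined by the endpoint conditions.
With endpoint conditions z(0) = 0 and z(2π/3) = 1: from z(0) = b we get b = 0, and a·2π/3 + 0 = 1 gives a = 3/(2π), so
    z(θ) = (3/(2π)) θ.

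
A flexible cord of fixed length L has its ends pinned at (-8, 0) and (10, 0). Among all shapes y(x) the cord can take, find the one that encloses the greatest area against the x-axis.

Set up the augmented Lagrangian using a multiplier λ for the length constraint:
    F(y, y') = y − λ sqrt(1 + y'^2).
F has no explicit x dependence, so the Beltrami identity yields a first integral
    F − y' ∂F/∂y' = C.
Compute ∂F/∂y' = −λ y' / sqrt(1 + y'^2). Then
    y − λ sqrt(1 + y'^2) + λ y'^2 / sqrt(1 + y'^2) = C
    ⇒  y − λ / sqrt(1 + y'^2) = C.
Solving for y' and integrating gives
    (x − a)^2 + (y − b)^2 = λ^2,
a circular arc of radius λ. The constants a, b are determined by the endpoint conditions y(-8) = y(10) = 0, and λ is fixed implicitly by the length constraint
    ∫_{-8}^{10} sqrt(1 + y'^2) dx = L.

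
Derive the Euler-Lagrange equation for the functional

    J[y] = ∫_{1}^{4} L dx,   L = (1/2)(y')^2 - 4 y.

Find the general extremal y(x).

The Lagrangian is L = (1/2)(y')^2 - 4 y.
∂L/∂y = -4.
∂L/∂y' = y'.
The Euler-Lagrange equation d/dx(∂L/∂y') − ∂L/∂y = 0 becomes:
    y'' + 4 = 0
General solution: y(x) = -2 x^2 + A x + B, where A and B are arbitrary constants fixed by the endpoint conditions.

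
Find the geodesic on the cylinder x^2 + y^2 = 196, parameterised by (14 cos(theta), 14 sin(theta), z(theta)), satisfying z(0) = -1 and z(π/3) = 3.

Parameterise the cylinder of radius R = 14 as
    r(θ) = (14 cos θ, 14 sin θ, z(θ)).
The arc-length element is
    ds = sqrt(196 + (dz/dθ)^2) dθ,
so the Lagrangian is L = sqrt(196 + z'^2).
L depends on z' only, not on z or θ, so ∂L/∂z = 0 and
    ∂L/∂z' = z' / sqrt(196 + z'^2).
The Euler-Lagrange equation gives
    d/dθ( z' / sqrt(196 + z'^2) ) = 0,
so z' is constant. Integrating once:
    z(θ) = a θ + b,
a helix on the cylinder (a straight line when the cylinder is unrolled). The constants a, b are determined by the endpoint conditions.
With endpoint conditions z(0) = -1 and z(π/3) = 3: from z(0) = b we get b = -1, and a·π/3 + -1 = 3 gives a = 12/π, so
    z(θ) = (12/π) θ − 1.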